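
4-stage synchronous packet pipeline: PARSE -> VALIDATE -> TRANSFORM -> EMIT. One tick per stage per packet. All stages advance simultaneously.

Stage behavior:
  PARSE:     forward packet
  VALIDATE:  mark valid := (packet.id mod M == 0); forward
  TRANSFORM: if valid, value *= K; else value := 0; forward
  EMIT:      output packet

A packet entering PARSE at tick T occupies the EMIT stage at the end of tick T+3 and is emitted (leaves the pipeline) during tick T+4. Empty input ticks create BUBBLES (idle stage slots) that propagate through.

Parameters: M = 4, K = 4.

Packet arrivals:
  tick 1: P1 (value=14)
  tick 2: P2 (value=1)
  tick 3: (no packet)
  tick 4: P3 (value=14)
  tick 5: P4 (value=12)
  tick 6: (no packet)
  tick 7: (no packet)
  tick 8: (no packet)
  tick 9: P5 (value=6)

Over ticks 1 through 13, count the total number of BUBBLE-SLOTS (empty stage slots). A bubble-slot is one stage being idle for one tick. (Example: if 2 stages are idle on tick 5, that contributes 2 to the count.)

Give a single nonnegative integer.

Answer: 32

Derivation:
Tick 1: [PARSE:P1(v=14,ok=F), VALIDATE:-, TRANSFORM:-, EMIT:-] out:-; bubbles=3
Tick 2: [PARSE:P2(v=1,ok=F), VALIDATE:P1(v=14,ok=F), TRANSFORM:-, EMIT:-] out:-; bubbles=2
Tick 3: [PARSE:-, VALIDATE:P2(v=1,ok=F), TRANSFORM:P1(v=0,ok=F), EMIT:-] out:-; bubbles=2
Tick 4: [PARSE:P3(v=14,ok=F), VALIDATE:-, TRANSFORM:P2(v=0,ok=F), EMIT:P1(v=0,ok=F)] out:-; bubbles=1
Tick 5: [PARSE:P4(v=12,ok=F), VALIDATE:P3(v=14,ok=F), TRANSFORM:-, EMIT:P2(v=0,ok=F)] out:P1(v=0); bubbles=1
Tick 6: [PARSE:-, VALIDATE:P4(v=12,ok=T), TRANSFORM:P3(v=0,ok=F), EMIT:-] out:P2(v=0); bubbles=2
Tick 7: [PARSE:-, VALIDATE:-, TRANSFORM:P4(v=48,ok=T), EMIT:P3(v=0,ok=F)] out:-; bubbles=2
Tick 8: [PARSE:-, VALIDATE:-, TRANSFORM:-, EMIT:P4(v=48,ok=T)] out:P3(v=0); bubbles=3
Tick 9: [PARSE:P5(v=6,ok=F), VALIDATE:-, TRANSFORM:-, EMIT:-] out:P4(v=48); bubbles=3
Tick 10: [PARSE:-, VALIDATE:P5(v=6,ok=F), TRANSFORM:-, EMIT:-] out:-; bubbles=3
Tick 11: [PARSE:-, VALIDATE:-, TRANSFORM:P5(v=0,ok=F), EMIT:-] out:-; bubbles=3
Tick 12: [PARSE:-, VALIDATE:-, TRANSFORM:-, EMIT:P5(v=0,ok=F)] out:-; bubbles=3
Tick 13: [PARSE:-, VALIDATE:-, TRANSFORM:-, EMIT:-] out:P5(v=0); bubbles=4
Total bubble-slots: 32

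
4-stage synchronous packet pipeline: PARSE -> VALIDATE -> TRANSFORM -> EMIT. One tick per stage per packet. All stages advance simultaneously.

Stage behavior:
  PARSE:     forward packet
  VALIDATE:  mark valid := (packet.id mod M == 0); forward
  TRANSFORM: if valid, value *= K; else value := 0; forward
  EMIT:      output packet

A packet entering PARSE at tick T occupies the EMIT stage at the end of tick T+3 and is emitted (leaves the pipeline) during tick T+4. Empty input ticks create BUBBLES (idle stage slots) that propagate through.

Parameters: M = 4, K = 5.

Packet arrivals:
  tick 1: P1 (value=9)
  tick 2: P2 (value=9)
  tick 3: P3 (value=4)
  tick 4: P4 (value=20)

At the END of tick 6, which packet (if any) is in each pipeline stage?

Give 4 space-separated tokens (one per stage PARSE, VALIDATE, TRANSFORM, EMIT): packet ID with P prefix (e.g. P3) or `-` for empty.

Answer: - - P4 P3

Derivation:
Tick 1: [PARSE:P1(v=9,ok=F), VALIDATE:-, TRANSFORM:-, EMIT:-] out:-; in:P1
Tick 2: [PARSE:P2(v=9,ok=F), VALIDATE:P1(v=9,ok=F), TRANSFORM:-, EMIT:-] out:-; in:P2
Tick 3: [PARSE:P3(v=4,ok=F), VALIDATE:P2(v=9,ok=F), TRANSFORM:P1(v=0,ok=F), EMIT:-] out:-; in:P3
Tick 4: [PARSE:P4(v=20,ok=F), VALIDATE:P3(v=4,ok=F), TRANSFORM:P2(v=0,ok=F), EMIT:P1(v=0,ok=F)] out:-; in:P4
Tick 5: [PARSE:-, VALIDATE:P4(v=20,ok=T), TRANSFORM:P3(v=0,ok=F), EMIT:P2(v=0,ok=F)] out:P1(v=0); in:-
Tick 6: [PARSE:-, VALIDATE:-, TRANSFORM:P4(v=100,ok=T), EMIT:P3(v=0,ok=F)] out:P2(v=0); in:-
At end of tick 6: ['-', '-', 'P4', 'P3']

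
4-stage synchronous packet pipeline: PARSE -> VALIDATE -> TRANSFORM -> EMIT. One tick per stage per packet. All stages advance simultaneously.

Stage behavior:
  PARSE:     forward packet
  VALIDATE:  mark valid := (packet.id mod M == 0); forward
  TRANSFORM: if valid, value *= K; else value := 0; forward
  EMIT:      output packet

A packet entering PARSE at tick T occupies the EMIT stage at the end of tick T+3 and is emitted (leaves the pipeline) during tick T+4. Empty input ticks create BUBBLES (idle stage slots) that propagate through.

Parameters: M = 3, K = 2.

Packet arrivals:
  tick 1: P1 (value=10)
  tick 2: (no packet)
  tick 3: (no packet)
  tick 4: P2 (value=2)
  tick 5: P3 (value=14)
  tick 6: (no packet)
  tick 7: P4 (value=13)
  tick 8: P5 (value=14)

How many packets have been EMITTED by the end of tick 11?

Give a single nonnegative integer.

Tick 1: [PARSE:P1(v=10,ok=F), VALIDATE:-, TRANSFORM:-, EMIT:-] out:-; in:P1
Tick 2: [PARSE:-, VALIDATE:P1(v=10,ok=F), TRANSFORM:-, EMIT:-] out:-; in:-
Tick 3: [PARSE:-, VALIDATE:-, TRANSFORM:P1(v=0,ok=F), EMIT:-] out:-; in:-
Tick 4: [PARSE:P2(v=2,ok=F), VALIDATE:-, TRANSFORM:-, EMIT:P1(v=0,ok=F)] out:-; in:P2
Tick 5: [PARSE:P3(v=14,ok=F), VALIDATE:P2(v=2,ok=F), TRANSFORM:-, EMIT:-] out:P1(v=0); in:P3
Tick 6: [PARSE:-, VALIDATE:P3(v=14,ok=T), TRANSFORM:P2(v=0,ok=F), EMIT:-] out:-; in:-
Tick 7: [PARSE:P4(v=13,ok=F), VALIDATE:-, TRANSFORM:P3(v=28,ok=T), EMIT:P2(v=0,ok=F)] out:-; in:P4
Tick 8: [PARSE:P5(v=14,ok=F), VALIDATE:P4(v=13,ok=F), TRANSFORM:-, EMIT:P3(v=28,ok=T)] out:P2(v=0); in:P5
Tick 9: [PARSE:-, VALIDATE:P5(v=14,ok=F), TRANSFORM:P4(v=0,ok=F), EMIT:-] out:P3(v=28); in:-
Tick 10: [PARSE:-, VALIDATE:-, TRANSFORM:P5(v=0,ok=F), EMIT:P4(v=0,ok=F)] out:-; in:-
Tick 11: [PARSE:-, VALIDATE:-, TRANSFORM:-, EMIT:P5(v=0,ok=F)] out:P4(v=0); in:-
Emitted by tick 11: ['P1', 'P2', 'P3', 'P4']

Answer: 4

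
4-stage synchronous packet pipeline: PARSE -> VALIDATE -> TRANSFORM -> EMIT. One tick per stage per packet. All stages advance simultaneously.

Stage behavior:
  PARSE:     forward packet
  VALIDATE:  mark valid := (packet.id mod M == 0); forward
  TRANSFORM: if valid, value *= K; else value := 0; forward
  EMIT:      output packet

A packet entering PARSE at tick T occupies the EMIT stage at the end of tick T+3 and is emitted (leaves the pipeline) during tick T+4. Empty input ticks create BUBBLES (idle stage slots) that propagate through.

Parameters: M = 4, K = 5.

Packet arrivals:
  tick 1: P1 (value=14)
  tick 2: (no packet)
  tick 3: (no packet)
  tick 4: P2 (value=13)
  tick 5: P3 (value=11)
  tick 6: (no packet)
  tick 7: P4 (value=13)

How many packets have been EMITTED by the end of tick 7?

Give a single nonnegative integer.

Tick 1: [PARSE:P1(v=14,ok=F), VALIDATE:-, TRANSFORM:-, EMIT:-] out:-; in:P1
Tick 2: [PARSE:-, VALIDATE:P1(v=14,ok=F), TRANSFORM:-, EMIT:-] out:-; in:-
Tick 3: [PARSE:-, VALIDATE:-, TRANSFORM:P1(v=0,ok=F), EMIT:-] out:-; in:-
Tick 4: [PARSE:P2(v=13,ok=F), VALIDATE:-, TRANSFORM:-, EMIT:P1(v=0,ok=F)] out:-; in:P2
Tick 5: [PARSE:P3(v=11,ok=F), VALIDATE:P2(v=13,ok=F), TRANSFORM:-, EMIT:-] out:P1(v=0); in:P3
Tick 6: [PARSE:-, VALIDATE:P3(v=11,ok=F), TRANSFORM:P2(v=0,ok=F), EMIT:-] out:-; in:-
Tick 7: [PARSE:P4(v=13,ok=F), VALIDATE:-, TRANSFORM:P3(v=0,ok=F), EMIT:P2(v=0,ok=F)] out:-; in:P4
Emitted by tick 7: ['P1']

Answer: 1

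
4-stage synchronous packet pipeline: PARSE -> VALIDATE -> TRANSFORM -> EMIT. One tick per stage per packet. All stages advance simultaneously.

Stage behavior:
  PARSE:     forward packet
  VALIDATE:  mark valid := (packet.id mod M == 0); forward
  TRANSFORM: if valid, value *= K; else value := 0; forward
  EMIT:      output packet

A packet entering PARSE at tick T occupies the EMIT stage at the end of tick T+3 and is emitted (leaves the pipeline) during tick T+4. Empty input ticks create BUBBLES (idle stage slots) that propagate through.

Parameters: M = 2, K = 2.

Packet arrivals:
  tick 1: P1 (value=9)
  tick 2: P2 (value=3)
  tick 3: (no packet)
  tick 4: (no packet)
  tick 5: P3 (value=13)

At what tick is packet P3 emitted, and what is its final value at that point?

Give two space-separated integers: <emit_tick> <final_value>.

Tick 1: [PARSE:P1(v=9,ok=F), VALIDATE:-, TRANSFORM:-, EMIT:-] out:-; in:P1
Tick 2: [PARSE:P2(v=3,ok=F), VALIDATE:P1(v=9,ok=F), TRANSFORM:-, EMIT:-] out:-; in:P2
Tick 3: [PARSE:-, VALIDATE:P2(v=3,ok=T), TRANSFORM:P1(v=0,ok=F), EMIT:-] out:-; in:-
Tick 4: [PARSE:-, VALIDATE:-, TRANSFORM:P2(v=6,ok=T), EMIT:P1(v=0,ok=F)] out:-; in:-
Tick 5: [PARSE:P3(v=13,ok=F), VALIDATE:-, TRANSFORM:-, EMIT:P2(v=6,ok=T)] out:P1(v=0); in:P3
Tick 6: [PARSE:-, VALIDATE:P3(v=13,ok=F), TRANSFORM:-, EMIT:-] out:P2(v=6); in:-
Tick 7: [PARSE:-, VALIDATE:-, TRANSFORM:P3(v=0,ok=F), EMIT:-] out:-; in:-
Tick 8: [PARSE:-, VALIDATE:-, TRANSFORM:-, EMIT:P3(v=0,ok=F)] out:-; in:-
Tick 9: [PARSE:-, VALIDATE:-, TRANSFORM:-, EMIT:-] out:P3(v=0); in:-
P3: arrives tick 5, valid=False (id=3, id%2=1), emit tick 9, final value 0

Answer: 9 0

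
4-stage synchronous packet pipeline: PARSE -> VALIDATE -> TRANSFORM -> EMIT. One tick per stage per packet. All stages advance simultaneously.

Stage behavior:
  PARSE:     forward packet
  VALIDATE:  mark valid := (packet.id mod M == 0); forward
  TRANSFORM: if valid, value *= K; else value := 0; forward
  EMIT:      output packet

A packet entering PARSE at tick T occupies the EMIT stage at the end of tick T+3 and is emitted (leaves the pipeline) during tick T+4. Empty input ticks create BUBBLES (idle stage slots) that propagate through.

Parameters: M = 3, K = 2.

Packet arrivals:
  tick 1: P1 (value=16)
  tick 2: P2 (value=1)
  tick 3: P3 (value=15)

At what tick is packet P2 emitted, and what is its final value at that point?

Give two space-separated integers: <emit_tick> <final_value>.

Tick 1: [PARSE:P1(v=16,ok=F), VALIDATE:-, TRANSFORM:-, EMIT:-] out:-; in:P1
Tick 2: [PARSE:P2(v=1,ok=F), VALIDATE:P1(v=16,ok=F), TRANSFORM:-, EMIT:-] out:-; in:P2
Tick 3: [PARSE:P3(v=15,ok=F), VALIDATE:P2(v=1,ok=F), TRANSFORM:P1(v=0,ok=F), EMIT:-] out:-; in:P3
Tick 4: [PARSE:-, VALIDATE:P3(v=15,ok=T), TRANSFORM:P2(v=0,ok=F), EMIT:P1(v=0,ok=F)] out:-; in:-
Tick 5: [PARSE:-, VALIDATE:-, TRANSFORM:P3(v=30,ok=T), EMIT:P2(v=0,ok=F)] out:P1(v=0); in:-
Tick 6: [PARSE:-, VALIDATE:-, TRANSFORM:-, EMIT:P3(v=30,ok=T)] out:P2(v=0); in:-
Tick 7: [PARSE:-, VALIDATE:-, TRANSFORM:-, EMIT:-] out:P3(v=30); in:-
P2: arrives tick 2, valid=False (id=2, id%3=2), emit tick 6, final value 0

Answer: 6 0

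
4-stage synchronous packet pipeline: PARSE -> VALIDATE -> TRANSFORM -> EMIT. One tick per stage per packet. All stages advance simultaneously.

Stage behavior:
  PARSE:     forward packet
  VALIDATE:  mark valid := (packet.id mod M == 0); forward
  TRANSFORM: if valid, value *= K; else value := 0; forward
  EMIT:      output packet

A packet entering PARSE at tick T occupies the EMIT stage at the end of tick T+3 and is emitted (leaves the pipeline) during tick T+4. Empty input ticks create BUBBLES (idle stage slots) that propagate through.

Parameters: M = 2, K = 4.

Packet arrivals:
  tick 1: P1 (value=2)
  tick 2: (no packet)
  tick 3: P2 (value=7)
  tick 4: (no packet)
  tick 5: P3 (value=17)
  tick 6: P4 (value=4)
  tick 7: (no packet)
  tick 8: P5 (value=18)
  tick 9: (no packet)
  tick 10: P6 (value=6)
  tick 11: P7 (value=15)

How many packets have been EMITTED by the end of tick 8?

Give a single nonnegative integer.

Answer: 2

Derivation:
Tick 1: [PARSE:P1(v=2,ok=F), VALIDATE:-, TRANSFORM:-, EMIT:-] out:-; in:P1
Tick 2: [PARSE:-, VALIDATE:P1(v=2,ok=F), TRANSFORM:-, EMIT:-] out:-; in:-
Tick 3: [PARSE:P2(v=7,ok=F), VALIDATE:-, TRANSFORM:P1(v=0,ok=F), EMIT:-] out:-; in:P2
Tick 4: [PARSE:-, VALIDATE:P2(v=7,ok=T), TRANSFORM:-, EMIT:P1(v=0,ok=F)] out:-; in:-
Tick 5: [PARSE:P3(v=17,ok=F), VALIDATE:-, TRANSFORM:P2(v=28,ok=T), EMIT:-] out:P1(v=0); in:P3
Tick 6: [PARSE:P4(v=4,ok=F), VALIDATE:P3(v=17,ok=F), TRANSFORM:-, EMIT:P2(v=28,ok=T)] out:-; in:P4
Tick 7: [PARSE:-, VALIDATE:P4(v=4,ok=T), TRANSFORM:P3(v=0,ok=F), EMIT:-] out:P2(v=28); in:-
Tick 8: [PARSE:P5(v=18,ok=F), VALIDATE:-, TRANSFORM:P4(v=16,ok=T), EMIT:P3(v=0,ok=F)] out:-; in:P5
Emitted by tick 8: ['P1', 'P2']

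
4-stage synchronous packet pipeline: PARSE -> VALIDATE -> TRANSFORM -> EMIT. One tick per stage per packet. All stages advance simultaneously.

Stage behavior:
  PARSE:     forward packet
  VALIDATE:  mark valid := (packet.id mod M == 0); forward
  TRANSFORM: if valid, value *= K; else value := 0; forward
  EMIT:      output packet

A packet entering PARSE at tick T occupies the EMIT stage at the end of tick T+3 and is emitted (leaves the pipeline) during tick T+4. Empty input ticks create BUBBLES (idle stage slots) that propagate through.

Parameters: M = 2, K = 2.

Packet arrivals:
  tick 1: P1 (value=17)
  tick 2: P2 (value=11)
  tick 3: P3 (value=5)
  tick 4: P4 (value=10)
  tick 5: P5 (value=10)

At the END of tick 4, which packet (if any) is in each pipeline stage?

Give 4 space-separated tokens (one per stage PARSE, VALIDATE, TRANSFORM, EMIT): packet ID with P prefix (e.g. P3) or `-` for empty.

Answer: P4 P3 P2 P1

Derivation:
Tick 1: [PARSE:P1(v=17,ok=F), VALIDATE:-, TRANSFORM:-, EMIT:-] out:-; in:P1
Tick 2: [PARSE:P2(v=11,ok=F), VALIDATE:P1(v=17,ok=F), TRANSFORM:-, EMIT:-] out:-; in:P2
Tick 3: [PARSE:P3(v=5,ok=F), VALIDATE:P2(v=11,ok=T), TRANSFORM:P1(v=0,ok=F), EMIT:-] out:-; in:P3
Tick 4: [PARSE:P4(v=10,ok=F), VALIDATE:P3(v=5,ok=F), TRANSFORM:P2(v=22,ok=T), EMIT:P1(v=0,ok=F)] out:-; in:P4
At end of tick 4: ['P4', 'P3', 'P2', 'P1']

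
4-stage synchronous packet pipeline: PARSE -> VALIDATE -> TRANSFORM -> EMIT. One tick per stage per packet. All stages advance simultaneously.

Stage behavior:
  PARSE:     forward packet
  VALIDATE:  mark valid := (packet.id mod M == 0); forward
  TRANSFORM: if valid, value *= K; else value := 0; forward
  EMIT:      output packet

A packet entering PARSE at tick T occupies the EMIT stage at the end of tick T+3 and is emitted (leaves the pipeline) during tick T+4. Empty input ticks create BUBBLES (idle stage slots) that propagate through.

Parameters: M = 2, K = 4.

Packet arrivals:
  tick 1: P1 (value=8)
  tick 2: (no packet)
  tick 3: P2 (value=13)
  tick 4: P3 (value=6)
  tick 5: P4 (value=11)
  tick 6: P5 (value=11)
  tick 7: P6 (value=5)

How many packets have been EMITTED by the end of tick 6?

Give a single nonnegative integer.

Answer: 1

Derivation:
Tick 1: [PARSE:P1(v=8,ok=F), VALIDATE:-, TRANSFORM:-, EMIT:-] out:-; in:P1
Tick 2: [PARSE:-, VALIDATE:P1(v=8,ok=F), TRANSFORM:-, EMIT:-] out:-; in:-
Tick 3: [PARSE:P2(v=13,ok=F), VALIDATE:-, TRANSFORM:P1(v=0,ok=F), EMIT:-] out:-; in:P2
Tick 4: [PARSE:P3(v=6,ok=F), VALIDATE:P2(v=13,ok=T), TRANSFORM:-, EMIT:P1(v=0,ok=F)] out:-; in:P3
Tick 5: [PARSE:P4(v=11,ok=F), VALIDATE:P3(v=6,ok=F), TRANSFORM:P2(v=52,ok=T), EMIT:-] out:P1(v=0); in:P4
Tick 6: [PARSE:P5(v=11,ok=F), VALIDATE:P4(v=11,ok=T), TRANSFORM:P3(v=0,ok=F), EMIT:P2(v=52,ok=T)] out:-; in:P5
Emitted by tick 6: ['P1']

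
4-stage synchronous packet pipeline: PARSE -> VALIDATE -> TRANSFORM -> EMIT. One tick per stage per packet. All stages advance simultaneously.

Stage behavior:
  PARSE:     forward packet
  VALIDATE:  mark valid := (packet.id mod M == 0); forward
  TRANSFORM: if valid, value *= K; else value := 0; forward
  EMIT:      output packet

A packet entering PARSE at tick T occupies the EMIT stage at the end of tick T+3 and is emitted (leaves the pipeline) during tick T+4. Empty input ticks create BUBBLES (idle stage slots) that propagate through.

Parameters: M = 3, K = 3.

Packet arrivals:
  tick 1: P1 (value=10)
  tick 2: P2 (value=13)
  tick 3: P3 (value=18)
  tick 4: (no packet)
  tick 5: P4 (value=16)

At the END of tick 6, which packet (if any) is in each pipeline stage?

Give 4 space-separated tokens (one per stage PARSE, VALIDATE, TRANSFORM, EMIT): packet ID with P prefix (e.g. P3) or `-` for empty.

Answer: - P4 - P3

Derivation:
Tick 1: [PARSE:P1(v=10,ok=F), VALIDATE:-, TRANSFORM:-, EMIT:-] out:-; in:P1
Tick 2: [PARSE:P2(v=13,ok=F), VALIDATE:P1(v=10,ok=F), TRANSFORM:-, EMIT:-] out:-; in:P2
Tick 3: [PARSE:P3(v=18,ok=F), VALIDATE:P2(v=13,ok=F), TRANSFORM:P1(v=0,ok=F), EMIT:-] out:-; in:P3
Tick 4: [PARSE:-, VALIDATE:P3(v=18,ok=T), TRANSFORM:P2(v=0,ok=F), EMIT:P1(v=0,ok=F)] out:-; in:-
Tick 5: [PARSE:P4(v=16,ok=F), VALIDATE:-, TRANSFORM:P3(v=54,ok=T), EMIT:P2(v=0,ok=F)] out:P1(v=0); in:P4
Tick 6: [PARSE:-, VALIDATE:P4(v=16,ok=F), TRANSFORM:-, EMIT:P3(v=54,ok=T)] out:P2(v=0); in:-
At end of tick 6: ['-', 'P4', '-', 'P3']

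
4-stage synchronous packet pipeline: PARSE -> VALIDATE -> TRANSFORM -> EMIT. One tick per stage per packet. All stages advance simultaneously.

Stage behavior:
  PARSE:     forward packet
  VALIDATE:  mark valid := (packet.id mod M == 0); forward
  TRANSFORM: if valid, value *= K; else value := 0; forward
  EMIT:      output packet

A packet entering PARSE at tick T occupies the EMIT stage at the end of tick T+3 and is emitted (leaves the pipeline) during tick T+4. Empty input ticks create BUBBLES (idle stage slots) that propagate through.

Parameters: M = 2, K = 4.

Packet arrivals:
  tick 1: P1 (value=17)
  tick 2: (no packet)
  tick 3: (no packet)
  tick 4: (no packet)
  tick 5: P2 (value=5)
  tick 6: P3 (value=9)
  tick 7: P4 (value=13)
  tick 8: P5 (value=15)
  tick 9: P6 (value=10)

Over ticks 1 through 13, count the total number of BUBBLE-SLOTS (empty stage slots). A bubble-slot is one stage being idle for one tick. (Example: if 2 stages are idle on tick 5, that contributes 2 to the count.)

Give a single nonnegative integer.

Answer: 28

Derivation:
Tick 1: [PARSE:P1(v=17,ok=F), VALIDATE:-, TRANSFORM:-, EMIT:-] out:-; bubbles=3
Tick 2: [PARSE:-, VALIDATE:P1(v=17,ok=F), TRANSFORM:-, EMIT:-] out:-; bubbles=3
Tick 3: [PARSE:-, VALIDATE:-, TRANSFORM:P1(v=0,ok=F), EMIT:-] out:-; bubbles=3
Tick 4: [PARSE:-, VALIDATE:-, TRANSFORM:-, EMIT:P1(v=0,ok=F)] out:-; bubbles=3
Tick 5: [PARSE:P2(v=5,ok=F), VALIDATE:-, TRANSFORM:-, EMIT:-] out:P1(v=0); bubbles=3
Tick 6: [PARSE:P3(v=9,ok=F), VALIDATE:P2(v=5,ok=T), TRANSFORM:-, EMIT:-] out:-; bubbles=2
Tick 7: [PARSE:P4(v=13,ok=F), VALIDATE:P3(v=9,ok=F), TRANSFORM:P2(v=20,ok=T), EMIT:-] out:-; bubbles=1
Tick 8: [PARSE:P5(v=15,ok=F), VALIDATE:P4(v=13,ok=T), TRANSFORM:P3(v=0,ok=F), EMIT:P2(v=20,ok=T)] out:-; bubbles=0
Tick 9: [PARSE:P6(v=10,ok=F), VALIDATE:P5(v=15,ok=F), TRANSFORM:P4(v=52,ok=T), EMIT:P3(v=0,ok=F)] out:P2(v=20); bubbles=0
Tick 10: [PARSE:-, VALIDATE:P6(v=10,ok=T), TRANSFORM:P5(v=0,ok=F), EMIT:P4(v=52,ok=T)] out:P3(v=0); bubbles=1
Tick 11: [PARSE:-, VALIDATE:-, TRANSFORM:P6(v=40,ok=T), EMIT:P5(v=0,ok=F)] out:P4(v=52); bubbles=2
Tick 12: [PARSE:-, VALIDATE:-, TRANSFORM:-, EMIT:P6(v=40,ok=T)] out:P5(v=0); bubbles=3
Tick 13: [PARSE:-, VALIDATE:-, TRANSFORM:-, EMIT:-] out:P6(v=40); bubbles=4
Total bubble-slots: 28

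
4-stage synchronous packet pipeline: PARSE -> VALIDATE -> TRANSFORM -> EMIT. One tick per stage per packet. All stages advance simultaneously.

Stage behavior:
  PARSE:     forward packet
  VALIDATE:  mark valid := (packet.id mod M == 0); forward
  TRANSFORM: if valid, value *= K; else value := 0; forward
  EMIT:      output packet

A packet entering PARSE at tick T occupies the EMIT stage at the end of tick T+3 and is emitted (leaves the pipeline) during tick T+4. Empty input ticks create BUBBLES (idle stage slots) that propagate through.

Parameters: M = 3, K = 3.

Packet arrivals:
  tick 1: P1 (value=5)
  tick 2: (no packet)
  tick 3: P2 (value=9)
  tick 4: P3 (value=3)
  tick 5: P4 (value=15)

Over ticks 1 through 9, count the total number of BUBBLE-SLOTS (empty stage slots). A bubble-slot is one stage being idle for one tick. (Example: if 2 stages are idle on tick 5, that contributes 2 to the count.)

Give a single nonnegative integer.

Answer: 20

Derivation:
Tick 1: [PARSE:P1(v=5,ok=F), VALIDATE:-, TRANSFORM:-, EMIT:-] out:-; bubbles=3
Tick 2: [PARSE:-, VALIDATE:P1(v=5,ok=F), TRANSFORM:-, EMIT:-] out:-; bubbles=3
Tick 3: [PARSE:P2(v=9,ok=F), VALIDATE:-, TRANSFORM:P1(v=0,ok=F), EMIT:-] out:-; bubbles=2
Tick 4: [PARSE:P3(v=3,ok=F), VALIDATE:P2(v=9,ok=F), TRANSFORM:-, EMIT:P1(v=0,ok=F)] out:-; bubbles=1
Tick 5: [PARSE:P4(v=15,ok=F), VALIDATE:P3(v=3,ok=T), TRANSFORM:P2(v=0,ok=F), EMIT:-] out:P1(v=0); bubbles=1
Tick 6: [PARSE:-, VALIDATE:P4(v=15,ok=F), TRANSFORM:P3(v=9,ok=T), EMIT:P2(v=0,ok=F)] out:-; bubbles=1
Tick 7: [PARSE:-, VALIDATE:-, TRANSFORM:P4(v=0,ok=F), EMIT:P3(v=9,ok=T)] out:P2(v=0); bubbles=2
Tick 8: [PARSE:-, VALIDATE:-, TRANSFORM:-, EMIT:P4(v=0,ok=F)] out:P3(v=9); bubbles=3
Tick 9: [PARSE:-, VALIDATE:-, TRANSFORM:-, EMIT:-] out:P4(v=0); bubbles=4
Total bubble-slots: 20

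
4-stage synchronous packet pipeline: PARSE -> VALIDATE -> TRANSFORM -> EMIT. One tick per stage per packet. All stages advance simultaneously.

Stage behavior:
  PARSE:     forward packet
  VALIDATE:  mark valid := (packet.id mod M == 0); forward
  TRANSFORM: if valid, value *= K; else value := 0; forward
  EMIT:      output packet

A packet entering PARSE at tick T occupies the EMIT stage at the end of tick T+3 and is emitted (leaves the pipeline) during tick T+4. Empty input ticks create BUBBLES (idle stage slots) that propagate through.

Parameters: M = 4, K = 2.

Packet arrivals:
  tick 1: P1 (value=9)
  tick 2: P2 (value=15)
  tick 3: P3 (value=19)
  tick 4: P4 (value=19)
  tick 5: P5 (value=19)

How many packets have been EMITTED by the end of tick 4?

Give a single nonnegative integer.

Tick 1: [PARSE:P1(v=9,ok=F), VALIDATE:-, TRANSFORM:-, EMIT:-] out:-; in:P1
Tick 2: [PARSE:P2(v=15,ok=F), VALIDATE:P1(v=9,ok=F), TRANSFORM:-, EMIT:-] out:-; in:P2
Tick 3: [PARSE:P3(v=19,ok=F), VALIDATE:P2(v=15,ok=F), TRANSFORM:P1(v=0,ok=F), EMIT:-] out:-; in:P3
Tick 4: [PARSE:P4(v=19,ok=F), VALIDATE:P3(v=19,ok=F), TRANSFORM:P2(v=0,ok=F), EMIT:P1(v=0,ok=F)] out:-; in:P4
Emitted by tick 4: []

Answer: 0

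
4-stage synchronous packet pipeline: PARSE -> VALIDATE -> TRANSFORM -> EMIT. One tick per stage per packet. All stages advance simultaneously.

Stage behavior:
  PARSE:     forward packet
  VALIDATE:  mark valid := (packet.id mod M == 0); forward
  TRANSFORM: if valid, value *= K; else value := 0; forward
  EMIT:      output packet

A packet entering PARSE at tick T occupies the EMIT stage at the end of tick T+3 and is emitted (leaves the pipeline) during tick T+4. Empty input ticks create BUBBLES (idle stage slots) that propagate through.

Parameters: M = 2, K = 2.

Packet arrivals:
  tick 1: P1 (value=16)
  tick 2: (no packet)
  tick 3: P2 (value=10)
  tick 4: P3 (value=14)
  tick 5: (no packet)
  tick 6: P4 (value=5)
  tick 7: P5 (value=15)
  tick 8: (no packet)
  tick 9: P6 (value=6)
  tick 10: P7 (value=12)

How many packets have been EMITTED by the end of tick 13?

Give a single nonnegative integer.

Answer: 6

Derivation:
Tick 1: [PARSE:P1(v=16,ok=F), VALIDATE:-, TRANSFORM:-, EMIT:-] out:-; in:P1
Tick 2: [PARSE:-, VALIDATE:P1(v=16,ok=F), TRANSFORM:-, EMIT:-] out:-; in:-
Tick 3: [PARSE:P2(v=10,ok=F), VALIDATE:-, TRANSFORM:P1(v=0,ok=F), EMIT:-] out:-; in:P2
Tick 4: [PARSE:P3(v=14,ok=F), VALIDATE:P2(v=10,ok=T), TRANSFORM:-, EMIT:P1(v=0,ok=F)] out:-; in:P3
Tick 5: [PARSE:-, VALIDATE:P3(v=14,ok=F), TRANSFORM:P2(v=20,ok=T), EMIT:-] out:P1(v=0); in:-
Tick 6: [PARSE:P4(v=5,ok=F), VALIDATE:-, TRANSFORM:P3(v=0,ok=F), EMIT:P2(v=20,ok=T)] out:-; in:P4
Tick 7: [PARSE:P5(v=15,ok=F), VALIDATE:P4(v=5,ok=T), TRANSFORM:-, EMIT:P3(v=0,ok=F)] out:P2(v=20); in:P5
Tick 8: [PARSE:-, VALIDATE:P5(v=15,ok=F), TRANSFORM:P4(v=10,ok=T), EMIT:-] out:P3(v=0); in:-
Tick 9: [PARSE:P6(v=6,ok=F), VALIDATE:-, TRANSFORM:P5(v=0,ok=F), EMIT:P4(v=10,ok=T)] out:-; in:P6
Tick 10: [PARSE:P7(v=12,ok=F), VALIDATE:P6(v=6,ok=T), TRANSFORM:-, EMIT:P5(v=0,ok=F)] out:P4(v=10); in:P7
Tick 11: [PARSE:-, VALIDATE:P7(v=12,ok=F), TRANSFORM:P6(v=12,ok=T), EMIT:-] out:P5(v=0); in:-
Tick 12: [PARSE:-, VALIDATE:-, TRANSFORM:P7(v=0,ok=F), EMIT:P6(v=12,ok=T)] out:-; in:-
Tick 13: [PARSE:-, VALIDATE:-, TRANSFORM:-, EMIT:P7(v=0,ok=F)] out:P6(v=12); in:-
Emitted by tick 13: ['P1', 'P2', 'P3', 'P4', 'P5', 'P6']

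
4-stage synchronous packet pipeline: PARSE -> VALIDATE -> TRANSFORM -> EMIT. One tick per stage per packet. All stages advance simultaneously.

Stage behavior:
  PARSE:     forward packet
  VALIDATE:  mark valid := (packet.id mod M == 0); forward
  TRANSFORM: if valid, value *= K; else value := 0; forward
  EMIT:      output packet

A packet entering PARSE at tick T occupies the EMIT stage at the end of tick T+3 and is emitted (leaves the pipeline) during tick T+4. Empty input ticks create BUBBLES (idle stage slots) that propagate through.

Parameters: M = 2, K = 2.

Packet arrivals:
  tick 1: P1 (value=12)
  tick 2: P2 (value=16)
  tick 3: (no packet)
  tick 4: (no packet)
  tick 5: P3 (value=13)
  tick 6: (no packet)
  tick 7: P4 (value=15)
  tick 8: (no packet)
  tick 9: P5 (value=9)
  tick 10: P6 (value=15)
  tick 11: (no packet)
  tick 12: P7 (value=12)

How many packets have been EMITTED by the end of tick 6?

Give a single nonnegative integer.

Tick 1: [PARSE:P1(v=12,ok=F), VALIDATE:-, TRANSFORM:-, EMIT:-] out:-; in:P1
Tick 2: [PARSE:P2(v=16,ok=F), VALIDATE:P1(v=12,ok=F), TRANSFORM:-, EMIT:-] out:-; in:P2
Tick 3: [PARSE:-, VALIDATE:P2(v=16,ok=T), TRANSFORM:P1(v=0,ok=F), EMIT:-] out:-; in:-
Tick 4: [PARSE:-, VALIDATE:-, TRANSFORM:P2(v=32,ok=T), EMIT:P1(v=0,ok=F)] out:-; in:-
Tick 5: [PARSE:P3(v=13,ok=F), VALIDATE:-, TRANSFORM:-, EMIT:P2(v=32,ok=T)] out:P1(v=0); in:P3
Tick 6: [PARSE:-, VALIDATE:P3(v=13,ok=F), TRANSFORM:-, EMIT:-] out:P2(v=32); in:-
Emitted by tick 6: ['P1', 'P2']

Answer: 2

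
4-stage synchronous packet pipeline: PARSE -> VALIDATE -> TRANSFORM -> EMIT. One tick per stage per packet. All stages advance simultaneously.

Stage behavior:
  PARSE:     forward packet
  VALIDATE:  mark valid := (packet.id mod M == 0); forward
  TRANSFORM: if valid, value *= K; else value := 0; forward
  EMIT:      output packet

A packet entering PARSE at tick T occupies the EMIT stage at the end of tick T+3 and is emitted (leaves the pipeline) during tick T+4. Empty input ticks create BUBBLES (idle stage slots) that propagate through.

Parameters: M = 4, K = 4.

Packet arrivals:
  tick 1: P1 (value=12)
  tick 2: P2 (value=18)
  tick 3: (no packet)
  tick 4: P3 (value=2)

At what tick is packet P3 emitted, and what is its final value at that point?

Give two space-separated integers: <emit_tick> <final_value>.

Answer: 8 0

Derivation:
Tick 1: [PARSE:P1(v=12,ok=F), VALIDATE:-, TRANSFORM:-, EMIT:-] out:-; in:P1
Tick 2: [PARSE:P2(v=18,ok=F), VALIDATE:P1(v=12,ok=F), TRANSFORM:-, EMIT:-] out:-; in:P2
Tick 3: [PARSE:-, VALIDATE:P2(v=18,ok=F), TRANSFORM:P1(v=0,ok=F), EMIT:-] out:-; in:-
Tick 4: [PARSE:P3(v=2,ok=F), VALIDATE:-, TRANSFORM:P2(v=0,ok=F), EMIT:P1(v=0,ok=F)] out:-; in:P3
Tick 5: [PARSE:-, VALIDATE:P3(v=2,ok=F), TRANSFORM:-, EMIT:P2(v=0,ok=F)] out:P1(v=0); in:-
Tick 6: [PARSE:-, VALIDATE:-, TRANSFORM:P3(v=0,ok=F), EMIT:-] out:P2(v=0); in:-
Tick 7: [PARSE:-, VALIDATE:-, TRANSFORM:-, EMIT:P3(v=0,ok=F)] out:-; in:-
Tick 8: [PARSE:-, VALIDATE:-, TRANSFORM:-, EMIT:-] out:P3(v=0); in:-
P3: arrives tick 4, valid=False (id=3, id%4=3), emit tick 8, final value 0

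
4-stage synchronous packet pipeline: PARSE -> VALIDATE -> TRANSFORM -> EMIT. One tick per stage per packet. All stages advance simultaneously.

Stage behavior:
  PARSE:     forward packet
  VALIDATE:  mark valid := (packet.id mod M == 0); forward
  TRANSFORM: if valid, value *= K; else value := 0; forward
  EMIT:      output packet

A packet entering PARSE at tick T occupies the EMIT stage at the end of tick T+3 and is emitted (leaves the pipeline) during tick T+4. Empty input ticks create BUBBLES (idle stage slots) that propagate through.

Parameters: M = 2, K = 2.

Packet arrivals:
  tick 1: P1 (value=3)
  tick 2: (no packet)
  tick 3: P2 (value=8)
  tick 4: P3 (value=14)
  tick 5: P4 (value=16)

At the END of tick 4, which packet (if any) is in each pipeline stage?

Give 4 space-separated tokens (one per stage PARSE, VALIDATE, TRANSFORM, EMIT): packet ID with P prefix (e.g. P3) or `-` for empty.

Tick 1: [PARSE:P1(v=3,ok=F), VALIDATE:-, TRANSFORM:-, EMIT:-] out:-; in:P1
Tick 2: [PARSE:-, VALIDATE:P1(v=3,ok=F), TRANSFORM:-, EMIT:-] out:-; in:-
Tick 3: [PARSE:P2(v=8,ok=F), VALIDATE:-, TRANSFORM:P1(v=0,ok=F), EMIT:-] out:-; in:P2
Tick 4: [PARSE:P3(v=14,ok=F), VALIDATE:P2(v=8,ok=T), TRANSFORM:-, EMIT:P1(v=0,ok=F)] out:-; in:P3
At end of tick 4: ['P3', 'P2', '-', 'P1']

Answer: P3 P2 - P1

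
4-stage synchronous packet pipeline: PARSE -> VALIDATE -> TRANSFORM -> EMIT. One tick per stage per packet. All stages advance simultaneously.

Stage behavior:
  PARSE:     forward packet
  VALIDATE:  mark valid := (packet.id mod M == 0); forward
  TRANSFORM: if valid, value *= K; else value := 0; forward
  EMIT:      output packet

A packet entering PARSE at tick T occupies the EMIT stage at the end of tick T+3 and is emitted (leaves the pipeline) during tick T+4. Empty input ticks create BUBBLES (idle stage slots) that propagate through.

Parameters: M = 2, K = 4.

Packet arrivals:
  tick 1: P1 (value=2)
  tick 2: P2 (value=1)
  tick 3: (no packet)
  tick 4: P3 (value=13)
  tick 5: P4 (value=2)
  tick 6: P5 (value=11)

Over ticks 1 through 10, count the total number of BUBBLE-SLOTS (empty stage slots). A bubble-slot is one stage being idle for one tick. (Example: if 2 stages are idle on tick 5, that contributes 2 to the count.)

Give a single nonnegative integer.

Answer: 20

Derivation:
Tick 1: [PARSE:P1(v=2,ok=F), VALIDATE:-, TRANSFORM:-, EMIT:-] out:-; bubbles=3
Tick 2: [PARSE:P2(v=1,ok=F), VALIDATE:P1(v=2,ok=F), TRANSFORM:-, EMIT:-] out:-; bubbles=2
Tick 3: [PARSE:-, VALIDATE:P2(v=1,ok=T), TRANSFORM:P1(v=0,ok=F), EMIT:-] out:-; bubbles=2
Tick 4: [PARSE:P3(v=13,ok=F), VALIDATE:-, TRANSFORM:P2(v=4,ok=T), EMIT:P1(v=0,ok=F)] out:-; bubbles=1
Tick 5: [PARSE:P4(v=2,ok=F), VALIDATE:P3(v=13,ok=F), TRANSFORM:-, EMIT:P2(v=4,ok=T)] out:P1(v=0); bubbles=1
Tick 6: [PARSE:P5(v=11,ok=F), VALIDATE:P4(v=2,ok=T), TRANSFORM:P3(v=0,ok=F), EMIT:-] out:P2(v=4); bubbles=1
Tick 7: [PARSE:-, VALIDATE:P5(v=11,ok=F), TRANSFORM:P4(v=8,ok=T), EMIT:P3(v=0,ok=F)] out:-; bubbles=1
Tick 8: [PARSE:-, VALIDATE:-, TRANSFORM:P5(v=0,ok=F), EMIT:P4(v=8,ok=T)] out:P3(v=0); bubbles=2
Tick 9: [PARSE:-, VALIDATE:-, TRANSFORM:-, EMIT:P5(v=0,ok=F)] out:P4(v=8); bubbles=3
Tick 10: [PARSE:-, VALIDATE:-, TRANSFORM:-, EMIT:-] out:P5(v=0); bubbles=4
Total bubble-slots: 20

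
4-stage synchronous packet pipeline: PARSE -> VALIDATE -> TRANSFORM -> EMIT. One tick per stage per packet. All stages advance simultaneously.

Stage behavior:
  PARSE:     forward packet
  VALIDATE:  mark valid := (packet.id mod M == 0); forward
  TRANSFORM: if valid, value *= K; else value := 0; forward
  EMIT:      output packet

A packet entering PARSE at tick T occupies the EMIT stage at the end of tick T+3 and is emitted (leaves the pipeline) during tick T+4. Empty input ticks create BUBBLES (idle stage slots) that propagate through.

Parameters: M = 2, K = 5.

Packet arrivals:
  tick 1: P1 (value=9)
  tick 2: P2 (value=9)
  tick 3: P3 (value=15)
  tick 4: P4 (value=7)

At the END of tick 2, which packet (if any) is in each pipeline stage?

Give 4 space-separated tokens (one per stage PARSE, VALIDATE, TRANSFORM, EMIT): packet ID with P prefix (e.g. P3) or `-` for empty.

Answer: P2 P1 - -

Derivation:
Tick 1: [PARSE:P1(v=9,ok=F), VALIDATE:-, TRANSFORM:-, EMIT:-] out:-; in:P1
Tick 2: [PARSE:P2(v=9,ok=F), VALIDATE:P1(v=9,ok=F), TRANSFORM:-, EMIT:-] out:-; in:P2
At end of tick 2: ['P2', 'P1', '-', '-']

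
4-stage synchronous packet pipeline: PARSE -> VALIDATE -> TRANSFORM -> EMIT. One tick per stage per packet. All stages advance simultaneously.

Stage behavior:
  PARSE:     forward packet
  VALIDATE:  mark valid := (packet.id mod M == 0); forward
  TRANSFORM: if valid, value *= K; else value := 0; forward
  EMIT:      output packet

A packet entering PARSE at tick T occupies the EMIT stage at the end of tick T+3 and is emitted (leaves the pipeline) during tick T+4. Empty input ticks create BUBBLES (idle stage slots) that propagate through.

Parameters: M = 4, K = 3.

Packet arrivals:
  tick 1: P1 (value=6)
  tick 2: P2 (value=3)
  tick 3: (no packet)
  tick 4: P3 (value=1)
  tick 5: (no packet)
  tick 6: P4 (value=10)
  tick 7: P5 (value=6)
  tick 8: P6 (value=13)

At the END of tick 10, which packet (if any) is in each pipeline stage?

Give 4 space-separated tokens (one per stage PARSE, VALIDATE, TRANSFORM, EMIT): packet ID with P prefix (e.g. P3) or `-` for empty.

Tick 1: [PARSE:P1(v=6,ok=F), VALIDATE:-, TRANSFORM:-, EMIT:-] out:-; in:P1
Tick 2: [PARSE:P2(v=3,ok=F), VALIDATE:P1(v=6,ok=F), TRANSFORM:-, EMIT:-] out:-; in:P2
Tick 3: [PARSE:-, VALIDATE:P2(v=3,ok=F), TRANSFORM:P1(v=0,ok=F), EMIT:-] out:-; in:-
Tick 4: [PARSE:P3(v=1,ok=F), VALIDATE:-, TRANSFORM:P2(v=0,ok=F), EMIT:P1(v=0,ok=F)] out:-; in:P3
Tick 5: [PARSE:-, VALIDATE:P3(v=1,ok=F), TRANSFORM:-, EMIT:P2(v=0,ok=F)] out:P1(v=0); in:-
Tick 6: [PARSE:P4(v=10,ok=F), VALIDATE:-, TRANSFORM:P3(v=0,ok=F), EMIT:-] out:P2(v=0); in:P4
Tick 7: [PARSE:P5(v=6,ok=F), VALIDATE:P4(v=10,ok=T), TRANSFORM:-, EMIT:P3(v=0,ok=F)] out:-; in:P5
Tick 8: [PARSE:P6(v=13,ok=F), VALIDATE:P5(v=6,ok=F), TRANSFORM:P4(v=30,ok=T), EMIT:-] out:P3(v=0); in:P6
Tick 9: [PARSE:-, VALIDATE:P6(v=13,ok=F), TRANSFORM:P5(v=0,ok=F), EMIT:P4(v=30,ok=T)] out:-; in:-
Tick 10: [PARSE:-, VALIDATE:-, TRANSFORM:P6(v=0,ok=F), EMIT:P5(v=0,ok=F)] out:P4(v=30); in:-
At end of tick 10: ['-', '-', 'P6', 'P5']

Answer: - - P6 P5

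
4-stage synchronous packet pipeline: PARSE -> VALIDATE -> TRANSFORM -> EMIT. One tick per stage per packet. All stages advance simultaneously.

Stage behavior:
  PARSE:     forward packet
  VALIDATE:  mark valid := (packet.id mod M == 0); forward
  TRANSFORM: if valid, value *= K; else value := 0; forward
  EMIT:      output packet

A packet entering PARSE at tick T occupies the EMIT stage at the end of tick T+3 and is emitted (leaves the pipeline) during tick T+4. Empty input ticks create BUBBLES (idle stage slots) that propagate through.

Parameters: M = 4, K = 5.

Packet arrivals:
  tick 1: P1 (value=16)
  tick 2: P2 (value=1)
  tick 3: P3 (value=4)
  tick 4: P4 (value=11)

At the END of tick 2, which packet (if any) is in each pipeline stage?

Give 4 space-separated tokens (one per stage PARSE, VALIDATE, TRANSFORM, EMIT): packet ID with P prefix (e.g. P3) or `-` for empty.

Tick 1: [PARSE:P1(v=16,ok=F), VALIDATE:-, TRANSFORM:-, EMIT:-] out:-; in:P1
Tick 2: [PARSE:P2(v=1,ok=F), VALIDATE:P1(v=16,ok=F), TRANSFORM:-, EMIT:-] out:-; in:P2
At end of tick 2: ['P2', 'P1', '-', '-']

Answer: P2 P1 - -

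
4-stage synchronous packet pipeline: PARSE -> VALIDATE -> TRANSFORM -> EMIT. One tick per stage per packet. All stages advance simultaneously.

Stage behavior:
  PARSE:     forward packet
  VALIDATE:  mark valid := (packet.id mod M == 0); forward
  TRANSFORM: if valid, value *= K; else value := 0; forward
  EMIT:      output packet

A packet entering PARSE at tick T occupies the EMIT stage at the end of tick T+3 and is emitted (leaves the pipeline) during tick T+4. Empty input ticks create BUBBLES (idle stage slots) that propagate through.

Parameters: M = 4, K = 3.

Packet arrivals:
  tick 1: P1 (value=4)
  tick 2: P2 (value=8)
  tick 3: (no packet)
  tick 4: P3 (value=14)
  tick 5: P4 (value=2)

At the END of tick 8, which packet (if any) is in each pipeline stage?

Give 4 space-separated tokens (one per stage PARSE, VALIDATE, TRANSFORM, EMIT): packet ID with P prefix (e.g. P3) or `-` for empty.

Answer: - - - P4

Derivation:
Tick 1: [PARSE:P1(v=4,ok=F), VALIDATE:-, TRANSFORM:-, EMIT:-] out:-; in:P1
Tick 2: [PARSE:P2(v=8,ok=F), VALIDATE:P1(v=4,ok=F), TRANSFORM:-, EMIT:-] out:-; in:P2
Tick 3: [PARSE:-, VALIDATE:P2(v=8,ok=F), TRANSFORM:P1(v=0,ok=F), EMIT:-] out:-; in:-
Tick 4: [PARSE:P3(v=14,ok=F), VALIDATE:-, TRANSFORM:P2(v=0,ok=F), EMIT:P1(v=0,ok=F)] out:-; in:P3
Tick 5: [PARSE:P4(v=2,ok=F), VALIDATE:P3(v=14,ok=F), TRANSFORM:-, EMIT:P2(v=0,ok=F)] out:P1(v=0); in:P4
Tick 6: [PARSE:-, VALIDATE:P4(v=2,ok=T), TRANSFORM:P3(v=0,ok=F), EMIT:-] out:P2(v=0); in:-
Tick 7: [PARSE:-, VALIDATE:-, TRANSFORM:P4(v=6,ok=T), EMIT:P3(v=0,ok=F)] out:-; in:-
Tick 8: [PARSE:-, VALIDATE:-, TRANSFORM:-, EMIT:P4(v=6,ok=T)] out:P3(v=0); in:-
At end of tick 8: ['-', '-', '-', 'P4']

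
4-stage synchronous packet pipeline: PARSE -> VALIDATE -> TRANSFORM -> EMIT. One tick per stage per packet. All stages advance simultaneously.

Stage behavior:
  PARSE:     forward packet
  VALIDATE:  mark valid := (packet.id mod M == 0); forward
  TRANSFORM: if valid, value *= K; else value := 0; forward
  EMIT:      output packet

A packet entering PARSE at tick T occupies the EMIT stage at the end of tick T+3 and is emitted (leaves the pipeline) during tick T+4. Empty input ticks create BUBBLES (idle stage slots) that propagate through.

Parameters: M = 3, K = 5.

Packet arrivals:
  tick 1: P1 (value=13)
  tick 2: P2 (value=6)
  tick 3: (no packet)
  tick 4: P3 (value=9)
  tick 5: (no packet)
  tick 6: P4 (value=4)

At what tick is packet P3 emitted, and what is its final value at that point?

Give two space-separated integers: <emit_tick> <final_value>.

Tick 1: [PARSE:P1(v=13,ok=F), VALIDATE:-, TRANSFORM:-, EMIT:-] out:-; in:P1
Tick 2: [PARSE:P2(v=6,ok=F), VALIDATE:P1(v=13,ok=F), TRANSFORM:-, EMIT:-] out:-; in:P2
Tick 3: [PARSE:-, VALIDATE:P2(v=6,ok=F), TRANSFORM:P1(v=0,ok=F), EMIT:-] out:-; in:-
Tick 4: [PARSE:P3(v=9,ok=F), VALIDATE:-, TRANSFORM:P2(v=0,ok=F), EMIT:P1(v=0,ok=F)] out:-; in:P3
Tick 5: [PARSE:-, VALIDATE:P3(v=9,ok=T), TRANSFORM:-, EMIT:P2(v=0,ok=F)] out:P1(v=0); in:-
Tick 6: [PARSE:P4(v=4,ok=F), VALIDATE:-, TRANSFORM:P3(v=45,ok=T), EMIT:-] out:P2(v=0); in:P4
Tick 7: [PARSE:-, VALIDATE:P4(v=4,ok=F), TRANSFORM:-, EMIT:P3(v=45,ok=T)] out:-; in:-
Tick 8: [PARSE:-, VALIDATE:-, TRANSFORM:P4(v=0,ok=F), EMIT:-] out:P3(v=45); in:-
Tick 9: [PARSE:-, VALIDATE:-, TRANSFORM:-, EMIT:P4(v=0,ok=F)] out:-; in:-
Tick 10: [PARSE:-, VALIDATE:-, TRANSFORM:-, EMIT:-] out:P4(v=0); in:-
P3: arrives tick 4, valid=True (id=3, id%3=0), emit tick 8, final value 45

Answer: 8 45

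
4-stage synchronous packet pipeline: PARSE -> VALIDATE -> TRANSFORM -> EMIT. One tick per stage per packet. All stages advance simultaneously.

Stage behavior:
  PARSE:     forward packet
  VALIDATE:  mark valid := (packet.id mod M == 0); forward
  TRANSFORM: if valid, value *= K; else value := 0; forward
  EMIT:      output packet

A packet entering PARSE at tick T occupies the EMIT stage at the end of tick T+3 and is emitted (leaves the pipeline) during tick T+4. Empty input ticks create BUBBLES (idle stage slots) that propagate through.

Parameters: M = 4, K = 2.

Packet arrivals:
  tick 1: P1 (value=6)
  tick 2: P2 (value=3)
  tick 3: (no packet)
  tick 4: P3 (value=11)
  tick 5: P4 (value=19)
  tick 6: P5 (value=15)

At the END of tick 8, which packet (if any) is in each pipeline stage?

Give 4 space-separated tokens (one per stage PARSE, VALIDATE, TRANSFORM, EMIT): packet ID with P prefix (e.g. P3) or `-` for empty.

Answer: - - P5 P4

Derivation:
Tick 1: [PARSE:P1(v=6,ok=F), VALIDATE:-, TRANSFORM:-, EMIT:-] out:-; in:P1
Tick 2: [PARSE:P2(v=3,ok=F), VALIDATE:P1(v=6,ok=F), TRANSFORM:-, EMIT:-] out:-; in:P2
Tick 3: [PARSE:-, VALIDATE:P2(v=3,ok=F), TRANSFORM:P1(v=0,ok=F), EMIT:-] out:-; in:-
Tick 4: [PARSE:P3(v=11,ok=F), VALIDATE:-, TRANSFORM:P2(v=0,ok=F), EMIT:P1(v=0,ok=F)] out:-; in:P3
Tick 5: [PARSE:P4(v=19,ok=F), VALIDATE:P3(v=11,ok=F), TRANSFORM:-, EMIT:P2(v=0,ok=F)] out:P1(v=0); in:P4
Tick 6: [PARSE:P5(v=15,ok=F), VALIDATE:P4(v=19,ok=T), TRANSFORM:P3(v=0,ok=F), EMIT:-] out:P2(v=0); in:P5
Tick 7: [PARSE:-, VALIDATE:P5(v=15,ok=F), TRANSFORM:P4(v=38,ok=T), EMIT:P3(v=0,ok=F)] out:-; in:-
Tick 8: [PARSE:-, VALIDATE:-, TRANSFORM:P5(v=0,ok=F), EMIT:P4(v=38,ok=T)] out:P3(v=0); in:-
At end of tick 8: ['-', '-', 'P5', 'P4']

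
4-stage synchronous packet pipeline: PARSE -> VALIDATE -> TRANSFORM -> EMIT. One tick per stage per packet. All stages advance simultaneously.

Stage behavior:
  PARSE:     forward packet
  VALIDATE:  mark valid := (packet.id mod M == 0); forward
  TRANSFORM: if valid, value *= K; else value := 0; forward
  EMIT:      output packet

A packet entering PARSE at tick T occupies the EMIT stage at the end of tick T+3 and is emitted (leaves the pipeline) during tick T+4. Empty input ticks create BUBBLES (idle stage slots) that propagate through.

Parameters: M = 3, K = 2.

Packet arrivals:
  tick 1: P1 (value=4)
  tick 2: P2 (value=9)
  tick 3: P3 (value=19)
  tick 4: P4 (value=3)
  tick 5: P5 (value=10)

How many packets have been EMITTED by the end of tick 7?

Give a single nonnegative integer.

Tick 1: [PARSE:P1(v=4,ok=F), VALIDATE:-, TRANSFORM:-, EMIT:-] out:-; in:P1
Tick 2: [PARSE:P2(v=9,ok=F), VALIDATE:P1(v=4,ok=F), TRANSFORM:-, EMIT:-] out:-; in:P2
Tick 3: [PARSE:P3(v=19,ok=F), VALIDATE:P2(v=9,ok=F), TRANSFORM:P1(v=0,ok=F), EMIT:-] out:-; in:P3
Tick 4: [PARSE:P4(v=3,ok=F), VALIDATE:P3(v=19,ok=T), TRANSFORM:P2(v=0,ok=F), EMIT:P1(v=0,ok=F)] out:-; in:P4
Tick 5: [PARSE:P5(v=10,ok=F), VALIDATE:P4(v=3,ok=F), TRANSFORM:P3(v=38,ok=T), EMIT:P2(v=0,ok=F)] out:P1(v=0); in:P5
Tick 6: [PARSE:-, VALIDATE:P5(v=10,ok=F), TRANSFORM:P4(v=0,ok=F), EMIT:P3(v=38,ok=T)] out:P2(v=0); in:-
Tick 7: [PARSE:-, VALIDATE:-, TRANSFORM:P5(v=0,ok=F), EMIT:P4(v=0,ok=F)] out:P3(v=38); in:-
Emitted by tick 7: ['P1', 'P2', 'P3']

Answer: 3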